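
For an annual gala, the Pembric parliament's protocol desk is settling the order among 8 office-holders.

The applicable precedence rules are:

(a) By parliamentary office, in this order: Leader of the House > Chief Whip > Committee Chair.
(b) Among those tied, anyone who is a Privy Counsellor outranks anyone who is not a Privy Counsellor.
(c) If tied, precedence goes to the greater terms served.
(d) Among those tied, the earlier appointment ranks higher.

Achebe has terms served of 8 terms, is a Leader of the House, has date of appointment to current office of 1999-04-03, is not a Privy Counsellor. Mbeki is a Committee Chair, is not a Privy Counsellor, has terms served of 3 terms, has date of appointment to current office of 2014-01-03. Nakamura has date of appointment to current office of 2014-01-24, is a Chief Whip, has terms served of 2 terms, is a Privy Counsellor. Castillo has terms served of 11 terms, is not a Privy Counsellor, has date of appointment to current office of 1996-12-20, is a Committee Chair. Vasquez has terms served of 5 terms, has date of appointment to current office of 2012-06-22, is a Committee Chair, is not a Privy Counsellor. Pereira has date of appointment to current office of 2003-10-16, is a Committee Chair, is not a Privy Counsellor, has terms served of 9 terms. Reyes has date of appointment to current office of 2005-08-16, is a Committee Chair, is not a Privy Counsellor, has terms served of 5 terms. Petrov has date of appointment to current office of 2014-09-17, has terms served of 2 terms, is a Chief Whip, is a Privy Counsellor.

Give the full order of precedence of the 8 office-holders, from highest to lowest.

By parliamentary office: Achebe (Leader of the House); then Nakamura and Petrov (Chief Whip); then Castillo, Pereira, Reyes, Vasquez and Mbeki (Committee Chair).
Nakamura and Petrov are each a Privy Counsellor, so the next rule applies.
Nakamura and Petrov both have terms served 2 terms, so the next rule applies.
Among Nakamura and Petrov, by date of appointment to current office (earlier first): Nakamura (2014-01-24) before Petrov (2014-09-17).
Castillo, Pereira, Reyes, Vasquez and Mbeki are each not a Privy Counsellor, so the next rule applies.
Among Castillo, Pereira, Reyes, Vasquez and Mbeki, by terms served (higher first): Castillo (11 terms) before Pereira (9 terms) before Reyes and Vasquez (5 terms) before Mbeki (3 terms).
Among Reyes and Vasquez, by date of appointment to current office (earlier first): Reyes (2005-08-16) before Vasquez (2012-06-22).
Full order: Achebe, Nakamura, Petrov, Castillo, Pereira, Reyes, Vasquez, Mbeki.

Achebe, Nakamura, Petrov, Castillo, Pereira, Reyes, Vasquez, Mbeki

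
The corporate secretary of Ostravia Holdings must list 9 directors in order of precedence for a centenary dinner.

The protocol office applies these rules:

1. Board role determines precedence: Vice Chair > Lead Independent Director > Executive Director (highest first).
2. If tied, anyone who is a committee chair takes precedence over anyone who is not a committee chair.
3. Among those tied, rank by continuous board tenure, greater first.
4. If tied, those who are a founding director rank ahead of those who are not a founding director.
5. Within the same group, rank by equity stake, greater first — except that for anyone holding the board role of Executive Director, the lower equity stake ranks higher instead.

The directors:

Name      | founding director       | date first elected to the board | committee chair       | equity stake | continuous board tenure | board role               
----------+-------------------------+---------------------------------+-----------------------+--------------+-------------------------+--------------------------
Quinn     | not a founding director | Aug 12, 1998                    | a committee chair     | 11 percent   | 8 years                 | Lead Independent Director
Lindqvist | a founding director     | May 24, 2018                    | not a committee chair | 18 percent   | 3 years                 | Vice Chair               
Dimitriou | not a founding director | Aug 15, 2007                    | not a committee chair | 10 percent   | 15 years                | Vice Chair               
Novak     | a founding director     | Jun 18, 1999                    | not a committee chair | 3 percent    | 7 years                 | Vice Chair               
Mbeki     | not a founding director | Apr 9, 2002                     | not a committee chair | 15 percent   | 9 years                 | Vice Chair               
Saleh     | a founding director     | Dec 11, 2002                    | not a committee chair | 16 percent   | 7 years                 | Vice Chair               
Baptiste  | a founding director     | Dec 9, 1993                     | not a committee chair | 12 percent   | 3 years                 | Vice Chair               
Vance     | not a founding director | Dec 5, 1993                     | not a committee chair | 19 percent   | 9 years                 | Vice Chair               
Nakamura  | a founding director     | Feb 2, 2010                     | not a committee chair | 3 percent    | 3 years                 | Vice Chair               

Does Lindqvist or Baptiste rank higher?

Lindqvist

By board role: Dimitriou, Vance, Mbeki, Saleh, Novak, Lindqvist, Baptiste and Nakamura (Vice Chair); then Quinn (Lead Independent Director).
Dimitriou, Vance, Mbeki, Saleh, Novak, Lindqvist, Baptiste and Nakamura are each not a committee chair, so the next rule applies.
Among Dimitriou, Vance, Mbeki, Saleh, Novak, Lindqvist, Baptiste and Nakamura, by continuous board tenure (higher first): Dimitriou (15 years) before Vance and Mbeki (9 years) before Saleh and Novak (7 years) before Lindqvist, Baptiste and Nakamura (3 years).
Vance and Mbeki are each not a founding director, so the next rule applies.
Among Vance and Mbeki, by equity stake (higher first): Vance (19 percent) before Mbeki (15 percent).
Saleh and Novak are each a founding director, so the next rule applies.
Among Saleh and Novak, by equity stake (higher first): Saleh (16 percent) before Novak (3 percent).
Lindqvist, Baptiste and Nakamura are each a founding director, so the next rule applies.
Among Lindqvist, Baptiste and Nakamura, by equity stake (higher first): Lindqvist (18 percent) before Baptiste (12 percent) before Nakamura (3 percent).
So Lindqvist takes precedence.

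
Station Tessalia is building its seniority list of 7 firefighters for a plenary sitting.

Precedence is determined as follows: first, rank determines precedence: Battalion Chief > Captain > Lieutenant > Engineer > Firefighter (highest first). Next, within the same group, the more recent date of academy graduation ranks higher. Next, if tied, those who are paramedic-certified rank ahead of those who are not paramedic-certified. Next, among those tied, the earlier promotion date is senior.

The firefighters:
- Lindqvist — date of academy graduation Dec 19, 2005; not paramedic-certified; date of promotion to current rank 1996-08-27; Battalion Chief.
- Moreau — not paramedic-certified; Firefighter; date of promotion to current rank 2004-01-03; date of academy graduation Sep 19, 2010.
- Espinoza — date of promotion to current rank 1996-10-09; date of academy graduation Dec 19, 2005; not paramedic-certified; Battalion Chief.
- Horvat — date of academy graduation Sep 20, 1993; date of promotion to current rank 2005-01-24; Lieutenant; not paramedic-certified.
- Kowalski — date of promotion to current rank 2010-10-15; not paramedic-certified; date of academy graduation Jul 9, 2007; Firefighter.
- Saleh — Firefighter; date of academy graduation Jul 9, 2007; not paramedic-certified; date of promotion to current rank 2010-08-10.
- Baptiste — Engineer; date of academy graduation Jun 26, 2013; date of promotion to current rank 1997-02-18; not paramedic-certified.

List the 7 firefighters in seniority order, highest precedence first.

Lindqvist, Espinoza, Horvat, Baptiste, Moreau, Saleh, Kowalski

By rank: Lindqvist and Espinoza (Battalion Chief); then Horvat (Lieutenant); then Baptiste (Engineer); then Moreau, Saleh and Kowalski (Firefighter).
Lindqvist and Espinoza both have date of academy graduation Dec 19, 2005, so the next rule applies.
Lindqvist and Espinoza are each not paramedic-certified, so the next rule applies.
Among Lindqvist and Espinoza, by date of promotion to current rank (earlier first): Lindqvist (1996-08-27) before Espinoza (1996-10-09).
Among Moreau, Saleh and Kowalski, by date of academy graduation (later first): Moreau (Sep 19, 2010) before Saleh and Kowalski (Jul 9, 2007).
Saleh and Kowalski are each not paramedic-certified, so the next rule applies.
Among Saleh and Kowalski, by date of promotion to current rank (earlier first): Saleh (2010-08-10) before Kowalski (2010-10-15).
Full order: Lindqvist, Espinoza, Horvat, Baptiste, Moreau, Saleh, Kowalski.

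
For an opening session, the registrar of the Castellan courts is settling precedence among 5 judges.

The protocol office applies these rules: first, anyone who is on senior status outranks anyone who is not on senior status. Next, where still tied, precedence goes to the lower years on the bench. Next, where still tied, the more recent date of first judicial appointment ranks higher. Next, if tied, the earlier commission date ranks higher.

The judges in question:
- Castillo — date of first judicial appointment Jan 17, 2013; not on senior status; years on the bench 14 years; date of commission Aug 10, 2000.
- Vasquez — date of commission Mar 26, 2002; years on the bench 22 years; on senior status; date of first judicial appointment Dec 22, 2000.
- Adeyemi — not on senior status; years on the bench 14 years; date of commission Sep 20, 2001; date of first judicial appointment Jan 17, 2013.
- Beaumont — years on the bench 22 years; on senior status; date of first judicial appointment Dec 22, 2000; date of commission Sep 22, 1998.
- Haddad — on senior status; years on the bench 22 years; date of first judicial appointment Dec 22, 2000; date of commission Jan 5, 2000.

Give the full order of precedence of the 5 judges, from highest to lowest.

By the first rule: Beaumont, Haddad and Vasquez (each on senior status); then Castillo and Adeyemi (both not on senior status).
Beaumont, Haddad and Vasquez all have years on the bench 22 years, so the next rule applies.
Beaumont, Haddad and Vasquez all have date of first judicial appointment Dec 22, 2000, so the next rule applies.
Among Beaumont, Haddad and Vasquez, by date of commission (earlier first): Beaumont (Sep 22, 1998) before Haddad (Jan 5, 2000) before Vasquez (Mar 26, 2002).
Castillo and Adeyemi both have years on the bench 14 years, so the next rule applies.
Castillo and Adeyemi both have date of first judicial appointment Jan 17, 2013, so the next rule applies.
Among Castillo and Adeyemi, by date of commission (earlier first): Castillo (Aug 10, 2000) before Adeyemi (Sep 20, 2001).
Full order: Beaumont, Haddad, Vasquez, Castillo, Adeyemi.

Beaumont, Haddad, Vasquez, Castillo, Adeyemi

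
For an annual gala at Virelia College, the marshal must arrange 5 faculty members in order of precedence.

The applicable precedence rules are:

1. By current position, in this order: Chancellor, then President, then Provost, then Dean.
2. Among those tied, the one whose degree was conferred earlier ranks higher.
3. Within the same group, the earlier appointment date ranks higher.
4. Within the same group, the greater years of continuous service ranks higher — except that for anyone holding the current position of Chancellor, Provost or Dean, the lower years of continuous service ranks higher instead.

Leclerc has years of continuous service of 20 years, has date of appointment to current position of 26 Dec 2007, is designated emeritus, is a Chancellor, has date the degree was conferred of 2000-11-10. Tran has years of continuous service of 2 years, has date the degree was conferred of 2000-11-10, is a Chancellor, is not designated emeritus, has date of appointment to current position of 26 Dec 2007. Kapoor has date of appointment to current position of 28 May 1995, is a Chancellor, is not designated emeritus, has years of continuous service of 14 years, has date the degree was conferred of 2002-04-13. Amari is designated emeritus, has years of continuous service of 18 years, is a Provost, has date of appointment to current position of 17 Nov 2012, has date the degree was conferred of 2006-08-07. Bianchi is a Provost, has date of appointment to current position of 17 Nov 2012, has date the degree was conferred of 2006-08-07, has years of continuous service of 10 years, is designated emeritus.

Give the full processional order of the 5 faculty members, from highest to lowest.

Tran, Leclerc, Kapoor, Bianchi, Amari

By current position: Tran, Leclerc and Kapoor (Chancellor); then Bianchi and Amari (Provost).
Among Tran, Leclerc and Kapoor, by date the degree was conferred (earlier first): Tran and Leclerc (2000-11-10) before Kapoor (2002-04-13).
Tran and Leclerc both have date of appointment to current position 26 Dec 2007, so the next rule applies.
Among Tran and Leclerc, by years of continuous service (lower first) (reversed rule for this group): Tran (2 years) before Leclerc (20 years).
Bianchi and Amari both have date the degree was conferred 2006-08-07, so the next rule applies.
Bianchi and Amari both have date of appointment to current position 17 Nov 2012, so the next rule applies.
Among Bianchi and Amari, by years of continuous service (lower first) (reversed rule for this group): Bianchi (10 years) before Amari (18 years).
Full order: Tran, Leclerc, Kapoor, Bianchi, Amari.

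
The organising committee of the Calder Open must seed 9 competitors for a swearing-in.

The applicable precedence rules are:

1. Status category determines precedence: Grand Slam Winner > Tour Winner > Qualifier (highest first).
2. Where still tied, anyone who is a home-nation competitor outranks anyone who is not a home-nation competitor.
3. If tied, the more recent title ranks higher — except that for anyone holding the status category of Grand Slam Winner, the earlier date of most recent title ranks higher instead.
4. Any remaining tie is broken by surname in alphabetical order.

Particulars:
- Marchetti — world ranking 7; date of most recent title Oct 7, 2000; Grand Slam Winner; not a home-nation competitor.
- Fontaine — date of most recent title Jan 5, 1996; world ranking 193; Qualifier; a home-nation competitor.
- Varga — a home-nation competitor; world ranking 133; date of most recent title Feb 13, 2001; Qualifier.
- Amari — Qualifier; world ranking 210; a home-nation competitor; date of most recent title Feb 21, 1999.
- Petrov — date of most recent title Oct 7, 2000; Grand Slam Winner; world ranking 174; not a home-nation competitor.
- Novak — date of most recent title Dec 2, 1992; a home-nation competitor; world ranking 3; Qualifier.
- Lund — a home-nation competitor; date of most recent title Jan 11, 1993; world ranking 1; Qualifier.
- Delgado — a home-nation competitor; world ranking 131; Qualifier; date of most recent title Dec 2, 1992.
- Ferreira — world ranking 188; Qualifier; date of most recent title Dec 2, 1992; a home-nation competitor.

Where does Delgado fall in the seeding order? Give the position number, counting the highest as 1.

By status category: Marchetti and Petrov (Grand Slam Winner); then Varga, Amari, Fontaine, Lund, Delgado, Ferreira and Novak (Qualifier).
Marchetti and Petrov are each not a home-nation competitor, so the next rule applies.
Marchetti and Petrov both have date of most recent title Oct 7, 2000, so the next rule applies.
Among Marchetti and Petrov, alphabetically by surname: Marchetti before Petrov.
Varga, Amari, Fontaine, Lund, Delgado, Ferreira and Novak are each a home-nation competitor, so the next rule applies.
Among Varga, Amari, Fontaine, Lund, Delgado, Ferreira and Novak, by date of most recent title (later first): Varga (Feb 13, 2001) before Amari (Feb 21, 1999) before Fontaine (Jan 5, 1996) before Lund (Jan 11, 1993) before Delgado, Ferreira and Novak (Dec 2, 1992).
Among Delgado, Ferreira and Novak, alphabetically by surname: Delgado before Ferreira before Novak.
Order: Marchetti, Petrov, Varga, Amari, Fontaine, Lund, Delgado, Ferreira, Novak. So position 7.

7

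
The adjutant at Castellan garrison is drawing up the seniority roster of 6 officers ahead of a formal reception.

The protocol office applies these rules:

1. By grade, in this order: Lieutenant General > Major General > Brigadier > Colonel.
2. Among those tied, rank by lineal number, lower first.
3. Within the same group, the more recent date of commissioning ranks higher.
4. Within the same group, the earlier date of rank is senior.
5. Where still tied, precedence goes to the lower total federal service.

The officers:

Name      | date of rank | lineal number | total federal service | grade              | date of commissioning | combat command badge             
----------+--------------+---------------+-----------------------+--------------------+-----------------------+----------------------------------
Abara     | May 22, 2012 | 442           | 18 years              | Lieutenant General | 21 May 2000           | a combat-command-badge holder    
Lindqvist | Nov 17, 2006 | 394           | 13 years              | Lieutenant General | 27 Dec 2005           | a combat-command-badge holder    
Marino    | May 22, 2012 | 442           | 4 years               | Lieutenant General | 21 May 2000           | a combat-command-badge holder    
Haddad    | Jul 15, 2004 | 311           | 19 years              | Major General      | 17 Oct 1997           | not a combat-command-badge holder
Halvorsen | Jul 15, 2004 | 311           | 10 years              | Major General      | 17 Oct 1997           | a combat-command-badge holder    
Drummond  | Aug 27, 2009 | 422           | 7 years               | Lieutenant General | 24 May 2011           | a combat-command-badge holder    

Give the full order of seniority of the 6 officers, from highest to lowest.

Lindqvist, Drummond, Marino, Abara, Halvorsen, Haddad

By grade: Lindqvist, Drummond, Marino and Abara (Lieutenant General); then Halvorsen and Haddad (Major General).
Among Lindqvist, Drummond, Marino and Abara, by lineal number (lower first): Lindqvist (394) before Drummond (422) before Marino and Abara (442).
Marino and Abara both have date of commissioning 21 May 2000, so the next rule applies.
Marino and Abara both have date of rank May 22, 2012, so the next rule applies.
Among Marino and Abara, by total federal service (lower first): Marino (4 years) before Abara (18 years).
Halvorsen and Haddad both have lineal number 311, so the next rule applies.
Halvorsen and Haddad both have date of commissioning 17 Oct 1997, so the next rule applies.
Halvorsen and Haddad both have date of rank Jul 15, 2004, so the next rule applies.
Among Halvorsen and Haddad, by total federal service (lower first): Halvorsen (10 years) before Haddad (19 years).
Full order: Lindqvist, Drummond, Marino, Abara, Halvorsen, Haddad.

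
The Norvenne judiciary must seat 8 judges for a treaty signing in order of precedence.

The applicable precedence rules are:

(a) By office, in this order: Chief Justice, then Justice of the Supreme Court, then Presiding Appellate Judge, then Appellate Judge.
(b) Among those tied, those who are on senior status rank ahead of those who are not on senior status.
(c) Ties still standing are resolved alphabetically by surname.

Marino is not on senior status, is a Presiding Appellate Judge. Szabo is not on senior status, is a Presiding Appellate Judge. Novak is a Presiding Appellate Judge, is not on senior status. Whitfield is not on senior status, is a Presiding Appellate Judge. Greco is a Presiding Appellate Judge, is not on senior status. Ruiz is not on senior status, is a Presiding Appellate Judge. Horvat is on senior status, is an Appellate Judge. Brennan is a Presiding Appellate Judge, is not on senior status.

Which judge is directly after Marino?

By office: Brennan, Greco, Marino, Novak, Ruiz, Szabo and Whitfield (Presiding Appellate Judge); then Horvat (Appellate Judge).
Brennan, Greco, Marino, Novak, Ruiz, Szabo and Whitfield are each not on senior status, so the next rule applies.
Among Brennan, Greco, Marino, Novak, Ruiz, Szabo and Whitfield, alphabetically by surname: Brennan before Greco before Marino before Novak before Ruiz before Szabo before Whitfield.
Order: Brennan, Greco, Marino, Novak, Ruiz, Szabo, Whitfield, Horvat.

Novak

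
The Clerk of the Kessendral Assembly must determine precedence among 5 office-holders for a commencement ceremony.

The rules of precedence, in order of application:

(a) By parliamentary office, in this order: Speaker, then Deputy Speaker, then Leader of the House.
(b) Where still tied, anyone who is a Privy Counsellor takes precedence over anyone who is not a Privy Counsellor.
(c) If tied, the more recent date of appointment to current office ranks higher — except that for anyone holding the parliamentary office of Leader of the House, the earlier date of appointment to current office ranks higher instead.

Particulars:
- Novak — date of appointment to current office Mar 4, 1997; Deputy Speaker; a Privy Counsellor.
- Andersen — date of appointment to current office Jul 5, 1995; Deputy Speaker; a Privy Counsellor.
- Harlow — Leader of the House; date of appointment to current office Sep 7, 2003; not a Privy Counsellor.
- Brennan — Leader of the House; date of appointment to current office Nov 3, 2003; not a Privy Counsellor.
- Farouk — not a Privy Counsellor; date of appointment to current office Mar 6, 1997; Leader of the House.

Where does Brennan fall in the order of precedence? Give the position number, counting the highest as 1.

By parliamentary office: Novak and Andersen (Deputy Speaker); then Farouk, Harlow and Brennan (Leader of the House).
Novak and Andersen are each a Privy Counsellor, so the next rule applies.
Among Novak and Andersen, by date of appointment to current office (later first): Novak (Mar 4, 1997) before Andersen (Jul 5, 1995).
Farouk, Harlow and Brennan are each not a Privy Counsellor, so the next rule applies.
Among Farouk, Harlow and Brennan, by date of appointment to current office (earlier first) (reversed rule for this group): Farouk (Mar 6, 1997) before Harlow (Sep 7, 2003) before Brennan (Nov 3, 2003).
Order: Novak, Andersen, Farouk, Harlow, Brennan. So position 5.

5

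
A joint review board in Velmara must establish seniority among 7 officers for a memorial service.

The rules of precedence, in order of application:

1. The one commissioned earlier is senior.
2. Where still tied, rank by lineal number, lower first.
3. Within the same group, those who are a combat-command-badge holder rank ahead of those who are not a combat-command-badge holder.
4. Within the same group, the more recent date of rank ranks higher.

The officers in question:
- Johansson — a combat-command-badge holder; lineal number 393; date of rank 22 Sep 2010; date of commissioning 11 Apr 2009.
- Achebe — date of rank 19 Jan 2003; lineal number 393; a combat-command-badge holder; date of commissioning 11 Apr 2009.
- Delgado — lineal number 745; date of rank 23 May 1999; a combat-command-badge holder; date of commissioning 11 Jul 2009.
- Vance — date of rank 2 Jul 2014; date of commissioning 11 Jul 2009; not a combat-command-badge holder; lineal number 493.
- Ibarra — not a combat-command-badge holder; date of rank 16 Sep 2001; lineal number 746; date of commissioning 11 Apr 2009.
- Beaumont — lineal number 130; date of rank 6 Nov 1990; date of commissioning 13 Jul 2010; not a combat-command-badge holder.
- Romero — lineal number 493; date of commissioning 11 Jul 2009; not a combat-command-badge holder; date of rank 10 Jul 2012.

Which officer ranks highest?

By date of commissioning (earlier first): Johansson, Achebe and Ibarra (each 11 Apr 2009); then Vance, Romero and Delgado (each 11 Jul 2009); then Beaumont (13 Jul 2010).
Among Johansson, Achebe and Ibarra, by lineal number (lower first): Johansson and Achebe (393) before Ibarra (746).
Johansson and Achebe are each a combat-command-badge holder, so the next rule applies.
Among Johansson and Achebe, by date of rank (later first): Johansson (22 Sep 2010) before Achebe (19 Jan 2003).
Among Vance, Romero and Delgado, by lineal number (lower first): Vance and Romero (493) before Delgado (745).
Vance and Romero are each not a combat-command-badge holder, so the next rule applies.
Among Vance and Romero, by date of rank (later first): Vance (2 Jul 2014) before Romero (10 Jul 2012).
Order: Johansson, Achebe, Ibarra, Vance, Romero, Delgado, Beaumont.

Johansson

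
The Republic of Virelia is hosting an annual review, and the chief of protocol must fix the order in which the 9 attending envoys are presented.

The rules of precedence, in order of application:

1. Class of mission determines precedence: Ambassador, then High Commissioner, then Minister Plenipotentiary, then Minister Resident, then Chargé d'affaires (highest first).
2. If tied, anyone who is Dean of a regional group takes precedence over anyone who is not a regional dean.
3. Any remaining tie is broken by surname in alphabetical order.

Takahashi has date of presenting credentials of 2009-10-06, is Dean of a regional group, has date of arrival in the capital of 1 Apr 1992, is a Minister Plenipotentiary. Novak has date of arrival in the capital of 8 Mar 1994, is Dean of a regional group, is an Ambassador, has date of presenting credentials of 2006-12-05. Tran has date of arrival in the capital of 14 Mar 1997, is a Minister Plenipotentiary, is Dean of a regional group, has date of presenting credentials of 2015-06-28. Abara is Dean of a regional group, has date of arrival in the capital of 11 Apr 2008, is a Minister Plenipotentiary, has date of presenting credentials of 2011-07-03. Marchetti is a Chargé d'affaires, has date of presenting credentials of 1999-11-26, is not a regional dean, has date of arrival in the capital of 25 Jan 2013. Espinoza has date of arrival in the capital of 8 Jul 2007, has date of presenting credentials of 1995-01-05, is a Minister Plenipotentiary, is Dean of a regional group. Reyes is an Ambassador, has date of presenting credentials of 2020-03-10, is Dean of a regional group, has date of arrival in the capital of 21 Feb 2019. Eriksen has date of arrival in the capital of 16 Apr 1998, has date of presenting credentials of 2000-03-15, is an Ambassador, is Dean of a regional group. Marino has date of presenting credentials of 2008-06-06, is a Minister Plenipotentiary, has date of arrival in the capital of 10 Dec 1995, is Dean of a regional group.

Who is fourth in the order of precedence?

By class of mission: Eriksen, Novak and Reyes (Ambassador); then Abara, Espinoza, Marino, Takahashi and Tran (Minister Plenipotentiary); then Marchetti (Chargé d'affaires).
Eriksen, Novak and Reyes are each Dean of a regional group, so the next rule applies.
Among Eriksen, Novak and Reyes, alphabetically by surname: Eriksen before Novak before Reyes.
Abara, Espinoza, Marino, Takahashi and Tran are each Dean of a regional group, so the next rule applies.
Among Abara, Espinoza, Marino, Takahashi and Tran, alphabetically by surname: Abara before Espinoza before Marino before Takahashi before Tran.
Order: Eriksen, Novak, Reyes, Abara, Espinoza, Marino, Takahashi, Tran, Marchetti.

Abara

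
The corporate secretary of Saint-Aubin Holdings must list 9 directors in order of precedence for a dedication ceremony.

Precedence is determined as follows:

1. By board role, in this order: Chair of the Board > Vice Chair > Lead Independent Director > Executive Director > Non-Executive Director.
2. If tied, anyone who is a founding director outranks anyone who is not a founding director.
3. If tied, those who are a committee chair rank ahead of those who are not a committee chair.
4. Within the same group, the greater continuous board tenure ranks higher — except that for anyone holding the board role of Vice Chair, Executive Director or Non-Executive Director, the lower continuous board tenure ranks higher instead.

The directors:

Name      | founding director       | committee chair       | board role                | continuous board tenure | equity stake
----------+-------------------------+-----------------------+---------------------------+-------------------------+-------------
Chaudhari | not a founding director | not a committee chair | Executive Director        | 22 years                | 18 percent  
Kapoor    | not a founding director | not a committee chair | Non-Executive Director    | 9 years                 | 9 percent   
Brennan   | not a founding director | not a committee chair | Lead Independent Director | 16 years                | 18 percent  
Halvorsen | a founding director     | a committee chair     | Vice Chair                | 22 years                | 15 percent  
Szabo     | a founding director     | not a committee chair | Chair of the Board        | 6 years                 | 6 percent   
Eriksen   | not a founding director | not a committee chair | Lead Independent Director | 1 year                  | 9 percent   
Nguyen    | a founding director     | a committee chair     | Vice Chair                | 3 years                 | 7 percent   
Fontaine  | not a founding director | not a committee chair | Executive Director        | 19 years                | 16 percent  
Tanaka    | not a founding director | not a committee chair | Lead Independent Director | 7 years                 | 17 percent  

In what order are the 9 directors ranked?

Szabo, Nguyen, Halvorsen, Brennan, Tanaka, Eriksen, Fontaine, Chaudhari, Kapoor

By board role: Szabo (Chair of the Board); then Nguyen and Halvorsen (Vice Chair); then Brennan, Tanaka and Eriksen (Lead Independent Director); then Fontaine and Chaudhari (Executive Director); then Kapoor (Non-Executive Director).
Nguyen and Halvorsen are each a founding director, so the next rule applies.
Nguyen and Halvorsen are each a committee chair, so the next rule applies.
Among Nguyen and Halvorsen, by continuous board tenure (lower first) (reversed rule for this group): Nguyen (3 years) before Halvorsen (22 years).
Brennan, Tanaka and Eriksen are each not a founding director, so the next rule applies.
Brennan, Tanaka and Eriksen are each not a committee chair, so the next rule applies.
Among Brennan, Tanaka and Eriksen, by continuous board tenure (higher first): Brennan (16 years) before Tanaka (7 years) before Eriksen (1 year).
Fontaine and Chaudhari are each not a founding director, so the next rule applies.
Fontaine and Chaudhari are each not a committee chair, so the next rule applies.
Among Fontaine and Chaudhari, by continuous board tenure (lower first) (reversed rule for this group): Fontaine (19 years) before Chaudhari (22 years).
Full order: Szabo, Nguyen, Halvorsen, Brennan, Tanaka, Eriksen, Fontaine, Chaudhari, Kapoor.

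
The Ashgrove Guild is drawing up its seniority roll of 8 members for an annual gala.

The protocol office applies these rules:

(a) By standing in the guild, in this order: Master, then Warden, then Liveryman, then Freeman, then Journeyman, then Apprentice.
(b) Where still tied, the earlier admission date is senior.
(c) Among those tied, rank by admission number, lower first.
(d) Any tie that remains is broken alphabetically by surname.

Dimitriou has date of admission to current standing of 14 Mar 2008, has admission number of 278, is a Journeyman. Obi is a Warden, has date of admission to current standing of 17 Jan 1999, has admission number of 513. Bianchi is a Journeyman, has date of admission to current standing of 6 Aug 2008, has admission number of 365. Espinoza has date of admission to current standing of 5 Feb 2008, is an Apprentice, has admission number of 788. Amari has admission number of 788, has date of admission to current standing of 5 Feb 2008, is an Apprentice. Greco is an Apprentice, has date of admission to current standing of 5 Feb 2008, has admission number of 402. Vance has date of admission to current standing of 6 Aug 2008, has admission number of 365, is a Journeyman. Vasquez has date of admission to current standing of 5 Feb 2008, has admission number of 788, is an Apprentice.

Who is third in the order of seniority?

By standing in the guild: Obi (Warden); then Dimitriou, Bianchi and Vance (Journeyman); then Greco, Amari, Espinoza and Vasquez (Apprentice).
Among Dimitriou, Bianchi and Vance, by date of admission to current standing (earlier first): Dimitriou (14 Mar 2008) before Bianchi and Vance (6 Aug 2008).
Bianchi and Vance both have admission number 365, so the next rule applies.
Among Bianchi and Vance, alphabetically by surname: Bianchi before Vance.
Greco, Amari, Espinoza and Vasquez all have date of admission to current standing 5 Feb 2008, so the next rule applies.
Among Greco, Amari, Espinoza and Vasquez, by admission number (lower first): Greco (402) before Amari, Espinoza and Vasquez (788).
Among Amari, Espinoza and Vasquez, alphabetically by surname: Amari before Espinoza before Vasquez.
Order: Obi, Dimitriou, Bianchi, Vance, Greco, Amari, Espinoza, Vasquez.

Bianchi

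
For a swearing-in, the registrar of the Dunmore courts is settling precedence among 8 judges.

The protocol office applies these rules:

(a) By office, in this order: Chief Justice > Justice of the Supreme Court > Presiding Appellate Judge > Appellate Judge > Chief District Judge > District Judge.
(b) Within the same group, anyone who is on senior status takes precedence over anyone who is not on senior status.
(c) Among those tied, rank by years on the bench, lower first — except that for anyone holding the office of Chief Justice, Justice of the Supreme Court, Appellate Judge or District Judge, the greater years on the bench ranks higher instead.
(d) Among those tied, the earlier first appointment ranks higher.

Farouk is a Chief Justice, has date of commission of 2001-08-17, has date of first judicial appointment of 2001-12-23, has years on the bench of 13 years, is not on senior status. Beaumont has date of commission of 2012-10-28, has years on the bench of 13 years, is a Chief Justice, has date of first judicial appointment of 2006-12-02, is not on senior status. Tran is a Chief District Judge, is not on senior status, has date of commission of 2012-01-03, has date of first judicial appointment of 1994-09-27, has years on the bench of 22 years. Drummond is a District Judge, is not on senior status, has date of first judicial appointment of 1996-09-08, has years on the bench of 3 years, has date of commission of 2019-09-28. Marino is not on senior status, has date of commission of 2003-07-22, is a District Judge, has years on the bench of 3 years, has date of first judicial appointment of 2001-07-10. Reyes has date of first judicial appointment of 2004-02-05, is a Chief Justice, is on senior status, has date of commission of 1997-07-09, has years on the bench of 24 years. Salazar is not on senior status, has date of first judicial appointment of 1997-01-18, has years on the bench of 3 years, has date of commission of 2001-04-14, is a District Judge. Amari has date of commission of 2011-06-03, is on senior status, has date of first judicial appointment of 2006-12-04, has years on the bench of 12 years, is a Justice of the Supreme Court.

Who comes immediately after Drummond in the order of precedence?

Salazar

By office: Reyes, Farouk and Beaumont (Chief Justice); then Amari (Justice of the Supreme Court); then Tran (Chief District Judge); then Drummond, Salazar and Marino (District Judge).
Among Reyes, Farouk and Beaumont, on senior status before not on senior status: Reyes (on senior status) before Farouk and Beaumont (not on senior status).
Farouk and Beaumont both have years on the bench 13 years, so the next rule applies.
Among Farouk and Beaumont, by date of first judicial appointment (earlier first): Farouk (2001-12-23) before Beaumont (2006-12-02).
Drummond, Salazar and Marino are each not on senior status, so the next rule applies.
Drummond, Salazar and Marino all have years on the bench 3 years, so the next rule applies.
Among Drummond, Salazar and Marino, by date of first judicial appointment (earlier first): Drummond (1996-09-08) before Salazar (1997-01-18) before Marino (2001-07-10).
Order: Reyes, Farouk, Beaumont, Amari, Tran, Drummond, Salazar, Marino.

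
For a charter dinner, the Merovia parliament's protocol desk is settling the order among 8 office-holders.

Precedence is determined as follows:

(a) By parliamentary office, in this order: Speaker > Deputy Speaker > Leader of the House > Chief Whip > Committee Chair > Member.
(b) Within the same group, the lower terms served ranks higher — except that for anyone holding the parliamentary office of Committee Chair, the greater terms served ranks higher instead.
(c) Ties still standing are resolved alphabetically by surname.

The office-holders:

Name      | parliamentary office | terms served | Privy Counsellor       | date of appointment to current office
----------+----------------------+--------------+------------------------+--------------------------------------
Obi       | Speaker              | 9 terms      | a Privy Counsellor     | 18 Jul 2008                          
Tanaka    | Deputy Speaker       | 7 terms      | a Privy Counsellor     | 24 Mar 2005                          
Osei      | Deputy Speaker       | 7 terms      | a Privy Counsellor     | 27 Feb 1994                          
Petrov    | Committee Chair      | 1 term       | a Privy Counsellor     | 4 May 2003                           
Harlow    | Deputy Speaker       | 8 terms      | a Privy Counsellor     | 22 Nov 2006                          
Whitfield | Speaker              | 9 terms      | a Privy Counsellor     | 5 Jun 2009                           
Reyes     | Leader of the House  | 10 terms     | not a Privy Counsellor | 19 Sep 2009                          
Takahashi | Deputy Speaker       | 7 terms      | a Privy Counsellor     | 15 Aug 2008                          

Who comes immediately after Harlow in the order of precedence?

By parliamentary office: Obi and Whitfield (Speaker); then Osei, Takahashi, Tanaka and Harlow (Deputy Speaker); then Reyes (Leader of the House); then Petrov (Committee Chair).
Obi and Whitfield both have terms served 9 terms, so the next rule applies.
Among Obi and Whitfield, alphabetically by surname: Obi before Whitfield.
Among Osei, Takahashi, Tanaka and Harlow, by terms served (lower first): Osei, Takahashi and Tanaka (7 terms) before Harlow (8 terms).
Among Osei, Takahashi and Tanaka, alphabetically by surname: Osei before Takahashi before Tanaka.
Order: Obi, Whitfield, Osei, Takahashi, Tanaka, Harlow, Reyes, Petrov.

Reyes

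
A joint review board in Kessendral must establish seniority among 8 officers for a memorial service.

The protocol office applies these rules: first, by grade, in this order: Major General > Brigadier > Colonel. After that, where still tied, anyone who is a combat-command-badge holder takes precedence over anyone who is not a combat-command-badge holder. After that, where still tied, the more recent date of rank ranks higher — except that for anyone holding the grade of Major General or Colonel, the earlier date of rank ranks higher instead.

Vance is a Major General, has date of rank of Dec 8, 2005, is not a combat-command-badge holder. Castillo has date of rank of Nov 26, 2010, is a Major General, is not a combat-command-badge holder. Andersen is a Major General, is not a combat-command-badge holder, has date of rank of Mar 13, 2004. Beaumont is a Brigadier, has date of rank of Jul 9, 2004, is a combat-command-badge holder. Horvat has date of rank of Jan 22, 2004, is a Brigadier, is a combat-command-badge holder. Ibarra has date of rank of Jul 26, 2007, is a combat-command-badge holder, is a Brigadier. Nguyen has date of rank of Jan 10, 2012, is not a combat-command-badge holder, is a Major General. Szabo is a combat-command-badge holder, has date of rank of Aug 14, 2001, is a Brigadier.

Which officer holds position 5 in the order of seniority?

Ibarra

By grade: Andersen, Vance, Castillo and Nguyen (Major General); then Ibarra, Beaumont, Horvat and Szabo (Brigadier).
Andersen, Vance, Castillo and Nguyen are each not a combat-command-badge holder, so the next rule applies.
Among Andersen, Vance, Castillo and Nguyen, by date of rank (earlier first) (reversed rule for this group): Andersen (Mar 13, 2004) before Vance (Dec 8, 2005) before Castillo (Nov 26, 2010) before Nguyen (Jan 10, 2012).
Ibarra, Beaumont, Horvat and Szabo are each a combat-command-badge holder, so the next rule applies.
Among Ibarra, Beaumont, Horvat and Szabo, by date of rank (later first): Ibarra (Jul 26, 2007) before Beaumont (Jul 9, 2004) before Horvat (Jan 22, 2004) before Szabo (Aug 14, 2001).
Order: Andersen, Vance, Castillo, Nguyen, Ibarra, Beaumont, Horvat, Szabo.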